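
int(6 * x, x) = 3*x^2 + C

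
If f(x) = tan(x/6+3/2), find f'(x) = tan(x/6 + 3/2)^2/6 + 1/6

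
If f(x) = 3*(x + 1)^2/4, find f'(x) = 3*x/2 + 3/2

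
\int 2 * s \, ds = s^2 + C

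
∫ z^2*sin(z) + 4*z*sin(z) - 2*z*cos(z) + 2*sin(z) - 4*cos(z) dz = (2 - (z + 2)^2)*cos(z) + C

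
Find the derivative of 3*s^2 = 6*s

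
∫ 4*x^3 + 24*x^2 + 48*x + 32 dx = x^4 + 8*x^3 + 24*x^2 + 32*x + C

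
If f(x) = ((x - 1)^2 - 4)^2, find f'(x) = 4*x^3 - 12*x^2 - 4*x + 12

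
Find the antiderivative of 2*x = x^2 + C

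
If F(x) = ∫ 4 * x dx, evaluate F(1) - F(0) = 2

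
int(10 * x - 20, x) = 5*x^2 - 20*x + C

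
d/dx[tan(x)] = cos(x)^(-2)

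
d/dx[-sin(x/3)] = -cos(x/3)/3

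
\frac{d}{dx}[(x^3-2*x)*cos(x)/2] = -x^3*sin(x)/2 + 3*x^2*cos(x)/2 + x*sin(x) - cos(x)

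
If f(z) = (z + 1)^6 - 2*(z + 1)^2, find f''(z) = 30*z^4 + 120*z^3 + 180*z^2 + 120*z + 26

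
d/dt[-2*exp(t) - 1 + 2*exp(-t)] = (-2*exp(2*t) - 2)*exp(-t)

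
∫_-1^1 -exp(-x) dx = -E + exp(-1)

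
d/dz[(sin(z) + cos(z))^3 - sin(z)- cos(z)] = sqrt(2)*(3*sin(3*z + pi/4) + cos(z + pi/4))/2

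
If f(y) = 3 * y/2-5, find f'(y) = 3/2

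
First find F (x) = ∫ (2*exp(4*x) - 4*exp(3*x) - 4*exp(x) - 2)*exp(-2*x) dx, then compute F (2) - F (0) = -4 + (-2 - exp(-2) + exp(2))^2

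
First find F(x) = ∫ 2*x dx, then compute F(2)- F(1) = 3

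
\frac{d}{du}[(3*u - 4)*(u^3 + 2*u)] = 12*u^3 - 12*u^2 + 12*u - 8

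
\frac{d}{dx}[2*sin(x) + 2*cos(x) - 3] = -2*sin(x) + 2*cos(x)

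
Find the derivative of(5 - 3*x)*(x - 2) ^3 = -12*x^3 + 69*x^2 - 132*x + 84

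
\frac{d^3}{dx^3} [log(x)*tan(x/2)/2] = (3*x^3*(-1 + cos(x/2)^(-2))^2*log(x) - 3*x^3*log(x) + 4*x^3*log(x)/cos(x/2)^2 + 6*x^2*sin(x/2)/cos(x/2)^3 - 6*x/cos(x/2)^2 + 8*tan(x/2))/(8*x^3)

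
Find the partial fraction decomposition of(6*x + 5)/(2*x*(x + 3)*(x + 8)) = -43/(80*(x + 8)) + 13/(30*(x + 3)) + 5/(48*x)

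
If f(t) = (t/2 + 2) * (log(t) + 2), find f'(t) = (t*log(t) + 3*t + 4)/(2*t)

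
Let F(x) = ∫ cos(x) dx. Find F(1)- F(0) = sin(1)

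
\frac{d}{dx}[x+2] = 1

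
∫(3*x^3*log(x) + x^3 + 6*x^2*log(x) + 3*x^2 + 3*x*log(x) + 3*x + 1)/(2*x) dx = (x + 1)^3*log(x)/2 + C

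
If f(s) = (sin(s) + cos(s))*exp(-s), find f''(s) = (2*sin(s) - 2*cos(s))*exp(-s)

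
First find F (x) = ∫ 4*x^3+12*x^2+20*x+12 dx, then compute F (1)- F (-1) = 32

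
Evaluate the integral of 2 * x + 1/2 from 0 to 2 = 5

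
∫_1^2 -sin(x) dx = -cos(1) + cos(2)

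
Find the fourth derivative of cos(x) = cos(x)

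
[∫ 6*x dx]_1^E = -3 + 3*exp(2)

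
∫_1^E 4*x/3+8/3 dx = -6 + 2*(2 + E)^2/3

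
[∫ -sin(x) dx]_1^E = cos(E) - cos(1)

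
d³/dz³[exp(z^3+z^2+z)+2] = 27*z^6*exp(z^3 + z^2 + z) + 54*z^5*exp(z^3 + z^2 + z) + 63*z^4*exp(z^3 + z^2 + z) + 98*z^3*exp(z^3 + z^2 + z) + 75*z^2*exp(z^3 + z^2 + z) + 36*z*exp(z^3 + z^2 + z) + 13*exp(z^3 + z^2 + z)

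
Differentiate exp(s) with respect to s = exp(s)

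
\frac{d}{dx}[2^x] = 2^x*log(2)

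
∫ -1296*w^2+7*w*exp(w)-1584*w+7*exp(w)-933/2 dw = w*(-864*w^2 - 1584*w + 14*exp(w) - 933)/2 + C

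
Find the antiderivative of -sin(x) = cos(x) + C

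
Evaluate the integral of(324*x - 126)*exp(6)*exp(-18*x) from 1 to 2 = -30*exp(-30) + 12*exp(-12)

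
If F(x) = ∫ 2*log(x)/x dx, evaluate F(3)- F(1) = log(3)^2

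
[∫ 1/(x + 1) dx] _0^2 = -log(2) + log(6)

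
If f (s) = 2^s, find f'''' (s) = 2^s*log(2)^4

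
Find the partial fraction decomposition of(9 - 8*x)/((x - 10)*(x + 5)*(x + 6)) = 57/(16*(x + 6)) - 49/(15*(x + 5)) - 71/(240*(x - 10))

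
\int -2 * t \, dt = -t^2 + C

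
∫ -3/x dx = -3*log(2*x) + C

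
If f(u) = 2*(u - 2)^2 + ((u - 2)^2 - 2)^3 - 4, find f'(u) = 6*u^5 - 60*u^4 + 216*u^3 - 336*u^2 + 220*u - 56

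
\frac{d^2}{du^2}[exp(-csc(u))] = (-cos(u)^2 - 1 + cos(u)^2/sin(u))*exp(-1/sin(u))/sin(u)^3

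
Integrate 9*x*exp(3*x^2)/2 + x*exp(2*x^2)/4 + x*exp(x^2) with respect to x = (12*exp(2*x^2) + exp(x^2) + 8)*exp(x^2)/16 + C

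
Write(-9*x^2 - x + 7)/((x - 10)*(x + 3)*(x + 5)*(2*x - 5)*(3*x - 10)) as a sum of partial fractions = 7803/(47500*(3*x - 10)) - 92/(1375*(2*x - 5)) - 71/(3750*(x + 5)) + 71/(5434*(x + 3)) - 301/(19500*(x - 10))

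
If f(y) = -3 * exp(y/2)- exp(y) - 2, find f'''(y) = -3*exp(y/2)/8 - exp(y)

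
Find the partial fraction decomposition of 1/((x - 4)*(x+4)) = -1/(8*(x + 4)) + 1/(8*(x - 4))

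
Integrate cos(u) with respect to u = sin(u) + C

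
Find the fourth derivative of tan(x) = 24*tan(x)^5 + 40*tan(x)^3 + 16*tan(x)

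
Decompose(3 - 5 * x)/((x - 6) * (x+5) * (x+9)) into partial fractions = 4/(5*(x + 9)) - 7/(11*(x + 5)) - 9/(55*(x - 6))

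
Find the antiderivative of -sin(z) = cos(z) + C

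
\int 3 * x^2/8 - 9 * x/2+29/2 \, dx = x^3/8 - 9*x^2/4 + 29*x/2 + C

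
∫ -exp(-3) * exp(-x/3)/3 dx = exp(-x/3 - 3) + C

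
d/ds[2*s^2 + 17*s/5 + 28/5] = 4*s + 17/5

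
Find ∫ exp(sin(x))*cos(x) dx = exp(sin(x)) + C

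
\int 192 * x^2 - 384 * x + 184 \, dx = 64*x^3 - 192*x^2 + 184*x + C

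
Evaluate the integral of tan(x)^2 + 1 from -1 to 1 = 2*tan(1)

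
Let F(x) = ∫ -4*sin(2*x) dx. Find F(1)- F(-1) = 0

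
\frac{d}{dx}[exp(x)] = exp(x)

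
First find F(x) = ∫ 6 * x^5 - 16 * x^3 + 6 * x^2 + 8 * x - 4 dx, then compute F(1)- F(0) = -1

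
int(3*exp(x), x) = 3*exp(x) + C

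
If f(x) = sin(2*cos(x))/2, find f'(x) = -sin(x)*cos(2*cos(x))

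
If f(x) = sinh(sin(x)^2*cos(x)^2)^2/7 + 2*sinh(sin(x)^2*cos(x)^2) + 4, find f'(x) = -(sinh(cos(2*x)^2/2 - 1/2)/14 - cosh(cos(2*x)^2/4 - 1/4))*sin(4*x)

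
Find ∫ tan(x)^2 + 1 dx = tan(x) + C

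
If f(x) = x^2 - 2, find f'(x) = 2*x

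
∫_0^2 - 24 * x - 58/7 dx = -452/7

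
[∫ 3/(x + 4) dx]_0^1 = -6*log(2) + 3*log(5)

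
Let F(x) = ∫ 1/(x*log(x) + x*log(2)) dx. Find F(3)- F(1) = -log(log(2)) + log(log(6))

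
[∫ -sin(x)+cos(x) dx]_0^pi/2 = 0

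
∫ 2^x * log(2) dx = 2^x + C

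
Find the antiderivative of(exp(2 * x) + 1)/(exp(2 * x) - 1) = log(2*sinh(x)) + C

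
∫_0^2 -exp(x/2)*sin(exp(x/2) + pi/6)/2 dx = cos(pi/6 + E) - cos(pi/6 + 1)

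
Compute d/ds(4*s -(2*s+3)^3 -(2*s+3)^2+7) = -24*s^2 - 80*s - 62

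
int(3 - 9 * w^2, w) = -3*w^3 + 3*w + C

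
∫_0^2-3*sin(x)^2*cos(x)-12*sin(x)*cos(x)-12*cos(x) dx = 8 - (sin(2) + 2)^3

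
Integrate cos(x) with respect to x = sin(x) + C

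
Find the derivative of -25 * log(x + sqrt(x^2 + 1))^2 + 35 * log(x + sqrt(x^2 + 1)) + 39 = (-50*x*log(x + sqrt(x^2 + 1)) + 35*x - 50*sqrt(x^2 + 1)*log(x + sqrt(x^2 + 1)) + 35*sqrt(x^2 + 1))/(x^2 + x*sqrt(x^2 + 1) + 1)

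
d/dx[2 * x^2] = 4*x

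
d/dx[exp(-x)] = -exp(-x)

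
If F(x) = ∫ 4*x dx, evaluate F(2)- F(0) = 8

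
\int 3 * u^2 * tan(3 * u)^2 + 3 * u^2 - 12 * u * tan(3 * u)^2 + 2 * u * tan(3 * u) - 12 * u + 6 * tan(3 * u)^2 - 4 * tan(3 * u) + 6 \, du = ((u - 2)^2 - 2)*tan(3*u) + C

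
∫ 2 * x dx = x^2 + C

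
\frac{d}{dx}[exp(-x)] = -exp(-x)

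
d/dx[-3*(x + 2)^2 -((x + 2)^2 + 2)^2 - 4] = -4*x^3 - 24*x^2 - 62*x - 60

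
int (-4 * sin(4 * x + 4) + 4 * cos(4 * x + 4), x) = sin(4*x + 4) + cos(4*x + 4) + C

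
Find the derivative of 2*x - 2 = 2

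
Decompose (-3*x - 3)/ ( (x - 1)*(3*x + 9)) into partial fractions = -1/(2*(x + 3)) - 1/(2*(x - 1))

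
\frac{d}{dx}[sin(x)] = cos(x)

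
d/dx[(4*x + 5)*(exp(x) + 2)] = 4*x*exp(x) + 9*exp(x) + 8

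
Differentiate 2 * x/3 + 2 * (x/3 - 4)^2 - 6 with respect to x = 4*x/9 - 14/3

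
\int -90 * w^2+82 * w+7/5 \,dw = -30*w^3 + 41*w^2 + 7*w/5 + C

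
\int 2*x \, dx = x^2 + C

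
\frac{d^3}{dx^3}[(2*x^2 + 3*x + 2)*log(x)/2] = (4*x^2 - 3*x + 4)/(2*x^3)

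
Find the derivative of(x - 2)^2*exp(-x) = (-x^2 + 6*x - 8)*exp(-x)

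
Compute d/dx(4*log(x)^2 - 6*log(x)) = (8*log(x) - 6)/x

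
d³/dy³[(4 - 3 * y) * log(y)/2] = (3*y + 8)/(2*y^3)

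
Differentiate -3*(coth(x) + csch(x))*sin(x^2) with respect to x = -3*(2*x*cos(x^2)*sinh(x) + x*cos(x^2)*sinh(2*x) - sin(x^2)*cosh(x) - sin(x^2))/sinh(x)^2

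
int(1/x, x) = log(-2*x) + C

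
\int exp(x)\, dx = exp(x) + C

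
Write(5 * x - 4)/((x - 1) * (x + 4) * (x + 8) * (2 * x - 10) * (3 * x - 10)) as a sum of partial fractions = -513/(26180*(3*x - 10)) - 11/(7956*(x + 8)) + 1/(330*(x + 4)) + 1/(2520*(x - 1)) + 7/(1560*(x - 5))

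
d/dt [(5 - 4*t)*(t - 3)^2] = -12*t^2 + 58*t - 66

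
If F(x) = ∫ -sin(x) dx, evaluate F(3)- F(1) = cos(3) - cos(1)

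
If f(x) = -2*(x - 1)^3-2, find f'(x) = -6*x^2 + 12*x - 6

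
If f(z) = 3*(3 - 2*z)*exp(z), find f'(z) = -6*z*exp(z) + 3*exp(z)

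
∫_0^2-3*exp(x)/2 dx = 3/2 - 3*exp(2)/2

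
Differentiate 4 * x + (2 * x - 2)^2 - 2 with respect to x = 8*x - 4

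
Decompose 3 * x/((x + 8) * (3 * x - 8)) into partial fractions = 3/(4*(3*x - 8)) + 3/(4*(x + 8))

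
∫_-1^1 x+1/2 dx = 1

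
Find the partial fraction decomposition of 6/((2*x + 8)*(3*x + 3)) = -1/(3*(x + 4)) + 1/(3*(x + 1))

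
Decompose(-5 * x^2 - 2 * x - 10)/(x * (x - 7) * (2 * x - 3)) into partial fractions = 97/(33*(2*x - 3)) - 269/(77*(x - 7)) - 10/(21*x)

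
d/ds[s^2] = 2*s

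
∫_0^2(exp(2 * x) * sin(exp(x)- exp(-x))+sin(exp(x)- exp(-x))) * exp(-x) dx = 1 - cos(-exp(2) + exp(-2))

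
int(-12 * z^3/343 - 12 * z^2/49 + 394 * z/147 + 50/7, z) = -3*z^4/343 - 4*z^3/49 + 197*z^2/147 + 50*z/7 + C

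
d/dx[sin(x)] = cos(x)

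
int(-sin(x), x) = cos(x) + C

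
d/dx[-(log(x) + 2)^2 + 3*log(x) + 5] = (-2*log(x) - 1)/x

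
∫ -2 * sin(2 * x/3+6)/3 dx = cos(2*x/3 + 6) + C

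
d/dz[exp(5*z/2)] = 5*exp(5*z/2)/2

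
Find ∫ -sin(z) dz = cos(z) + C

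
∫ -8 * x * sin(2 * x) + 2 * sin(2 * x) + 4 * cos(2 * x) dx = (4*x - 1)*cos(2*x) + C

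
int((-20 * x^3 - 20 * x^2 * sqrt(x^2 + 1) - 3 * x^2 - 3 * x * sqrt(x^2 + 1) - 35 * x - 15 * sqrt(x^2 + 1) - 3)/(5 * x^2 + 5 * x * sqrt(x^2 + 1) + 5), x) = -2*x^2 - 3*x/5 - 3*log(x + sqrt(x^2 + 1)) + C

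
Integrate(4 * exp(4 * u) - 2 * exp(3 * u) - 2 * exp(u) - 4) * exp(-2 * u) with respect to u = -4*sinh(u) + 4*cosh(2*u) + C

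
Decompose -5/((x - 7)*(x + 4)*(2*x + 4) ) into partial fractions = -5/(44*(x + 4)) + 5/(36*(x + 2)) - 5/(198*(x - 7))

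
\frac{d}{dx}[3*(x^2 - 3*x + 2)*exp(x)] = 3*x^2*exp(x) - 3*x*exp(x) - 3*exp(x)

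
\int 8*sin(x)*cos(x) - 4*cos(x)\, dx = (2*sin(x) - 1)^2 + C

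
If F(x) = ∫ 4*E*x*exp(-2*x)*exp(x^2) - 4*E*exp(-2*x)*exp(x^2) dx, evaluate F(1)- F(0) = 2 - 2*E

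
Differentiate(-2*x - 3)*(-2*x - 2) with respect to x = 8*x + 10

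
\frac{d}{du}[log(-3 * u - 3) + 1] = 1/(u + 1)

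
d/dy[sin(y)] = cos(y)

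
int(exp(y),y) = exp(y) + C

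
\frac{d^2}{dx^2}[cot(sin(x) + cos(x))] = (-2*sin(2*x)*cos(sqrt(2)*sin(x + pi/4))/sin(sqrt(2)*sin(x + pi/4)) + sqrt(2)*sin(x + pi/4) + 2*cos(sqrt(2)*sin(x + pi/4))/sin(sqrt(2)*sin(x + pi/4)))/sin(sqrt(2)*sin(x + pi/4))^2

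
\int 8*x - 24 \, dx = 4*x^2 - 24*x + C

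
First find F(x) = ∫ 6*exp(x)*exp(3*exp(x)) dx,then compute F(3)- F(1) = -2*exp(3*E) + 2*exp(3*exp(3))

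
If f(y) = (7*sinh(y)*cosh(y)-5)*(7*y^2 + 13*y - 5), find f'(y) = 49*y^2*cosh(2*y) + 49*y*sinh(2*y) + 91*y*cosh(2*y) - 70*y + 91*sinh(2*y)/2 - 35*cosh(2*y) - 65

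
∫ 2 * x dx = x^2 + C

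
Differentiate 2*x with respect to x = 2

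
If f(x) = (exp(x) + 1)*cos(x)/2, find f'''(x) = -sqrt(2)*exp(x)*sin(x + pi/4) + sin(x)/2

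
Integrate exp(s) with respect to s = exp(s) + C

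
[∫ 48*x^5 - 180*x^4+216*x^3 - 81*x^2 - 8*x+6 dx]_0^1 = 1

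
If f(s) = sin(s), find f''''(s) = sin(s)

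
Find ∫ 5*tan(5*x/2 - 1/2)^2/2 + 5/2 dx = tan(5*x/2 - 1/2) + C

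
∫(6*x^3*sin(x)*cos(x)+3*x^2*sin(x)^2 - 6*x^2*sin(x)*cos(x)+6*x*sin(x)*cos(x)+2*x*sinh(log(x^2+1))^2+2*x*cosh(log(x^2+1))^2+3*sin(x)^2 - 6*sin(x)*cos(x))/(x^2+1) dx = (3*x - 3)*sin(x)^2 + sinh(2*log(x^2 + 1))/2 + C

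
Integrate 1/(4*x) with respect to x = log(x)/4 + C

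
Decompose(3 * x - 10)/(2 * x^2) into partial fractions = 3/(2*x) - 5/x^2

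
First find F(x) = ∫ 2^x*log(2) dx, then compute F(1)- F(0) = 1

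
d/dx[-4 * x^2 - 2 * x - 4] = -8*x - 2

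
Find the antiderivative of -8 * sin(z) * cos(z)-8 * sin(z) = 4*(cos(z) + 1)^2 + C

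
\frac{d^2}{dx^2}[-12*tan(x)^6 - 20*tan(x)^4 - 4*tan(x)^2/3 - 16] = -504*tan(x)^8 - 1264*tan(x)^6 - 1008*tan(x)^4 - 752*tan(x)^2/3 - 8/3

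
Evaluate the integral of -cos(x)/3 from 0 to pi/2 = -1/3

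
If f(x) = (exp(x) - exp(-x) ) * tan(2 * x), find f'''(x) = (48*exp(2*x)*tan(2*x)^4 + 24*exp(2*x)*tan(2*x)^3 + 70*exp(2*x)*tan(2*x)^2 + 25*exp(2*x)*tan(2*x) + 22*exp(2*x) - 48*tan(2*x)^4 + 24*tan(2*x)^3 - 70*tan(2*x)^2 + 25*tan(2*x) - 22)*exp(-x)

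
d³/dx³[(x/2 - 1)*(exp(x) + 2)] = x*exp(x)/2 + exp(x)/2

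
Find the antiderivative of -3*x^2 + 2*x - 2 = -x^3 + x^2 - 2*x + C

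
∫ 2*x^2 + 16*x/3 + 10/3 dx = 2*x^3/3 + 8*x^2/3 + 10*x/3 + C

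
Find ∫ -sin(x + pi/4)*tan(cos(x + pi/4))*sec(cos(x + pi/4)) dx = sec(cos(x + pi/4)) + C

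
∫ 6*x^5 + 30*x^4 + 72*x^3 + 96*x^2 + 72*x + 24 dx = x^6 + 6*x^5 + 18*x^4 + 32*x^3 + 36*x^2 + 24*x + C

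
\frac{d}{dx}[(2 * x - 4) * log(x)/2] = (x*log(x) + x - 2)/x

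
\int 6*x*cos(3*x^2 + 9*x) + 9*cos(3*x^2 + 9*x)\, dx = sin(3*x*(x + 3)) + C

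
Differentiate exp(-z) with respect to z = -exp(-z)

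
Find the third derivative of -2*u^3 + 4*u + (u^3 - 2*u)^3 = 504*u^6 - 1260*u^4 + 720*u^2 - 60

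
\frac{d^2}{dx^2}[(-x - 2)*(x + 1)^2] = -6*x - 8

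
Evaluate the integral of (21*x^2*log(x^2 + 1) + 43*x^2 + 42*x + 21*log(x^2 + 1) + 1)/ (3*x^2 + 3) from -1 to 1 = 2/3 + 14*log(2)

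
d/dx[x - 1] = 1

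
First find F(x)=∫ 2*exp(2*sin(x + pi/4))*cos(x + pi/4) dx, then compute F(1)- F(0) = -exp(sqrt(2)) + exp(2*sin(pi/4 + 1))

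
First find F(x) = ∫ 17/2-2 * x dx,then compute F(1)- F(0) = 15/2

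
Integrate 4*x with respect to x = 2*x^2 + C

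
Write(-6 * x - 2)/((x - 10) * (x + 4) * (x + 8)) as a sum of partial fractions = 23/(36*(x + 8)) - 11/(28*(x + 4)) - 31/(126*(x - 10))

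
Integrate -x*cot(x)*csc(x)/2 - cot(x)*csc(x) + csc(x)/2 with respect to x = (x/2 + 1)*csc(x) + C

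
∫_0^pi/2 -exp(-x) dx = -1 + exp(-pi/2)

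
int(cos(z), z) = sin(z) + C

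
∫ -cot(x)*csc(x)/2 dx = csc(x)/2 + C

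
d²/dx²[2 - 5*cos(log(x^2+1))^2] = 10*(-x^2*sin(2*log(x^2 + 1)) + 4*x^2*cos(2*log(x^2 + 1)) + sin(2*log(x^2 + 1)))/(x^4 + 2*x^2 + 1)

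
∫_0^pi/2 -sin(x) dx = -1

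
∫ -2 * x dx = -x^2 + C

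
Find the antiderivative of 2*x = x^2 + C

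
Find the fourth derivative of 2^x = 2^x*log(2)^4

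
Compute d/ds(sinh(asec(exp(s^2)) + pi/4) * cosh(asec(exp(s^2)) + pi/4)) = (2*s*sinh(asec(exp(s^2)) + pi/4)^2 + 2*s*cosh(asec(exp(s^2)) + pi/4)^2)*exp(-s^2)/sqrt(1 - exp(-2*s^2))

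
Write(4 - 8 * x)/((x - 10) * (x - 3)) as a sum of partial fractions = 20/(7*(x - 3)) - 76/(7*(x - 10))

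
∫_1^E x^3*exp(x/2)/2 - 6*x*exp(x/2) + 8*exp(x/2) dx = (-2 + E)^3*exp(E/2) + exp(1/2)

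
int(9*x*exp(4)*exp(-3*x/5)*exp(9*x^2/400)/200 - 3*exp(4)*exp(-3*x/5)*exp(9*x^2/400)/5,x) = exp((3*x - 40)^2/400) + C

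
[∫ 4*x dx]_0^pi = 2*pi^2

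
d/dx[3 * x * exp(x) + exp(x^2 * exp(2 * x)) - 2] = 2*x^2*exp(x^2*exp(2*x) + 2*x) + 3*x*exp(x) + 2*x*exp(x^2*exp(2*x) + 2*x) + 3*exp(x)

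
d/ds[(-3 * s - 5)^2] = 18*s + 30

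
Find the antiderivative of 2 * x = x^2 + C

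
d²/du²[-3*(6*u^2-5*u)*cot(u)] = -36*u^2*cos(u)/sin(u)^3 + 72*u/sin(u)^2 + 30*u*cos(u)/sin(u)^3 - 36/tan(u) - 30/sin(u)^2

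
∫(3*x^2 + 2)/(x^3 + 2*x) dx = log(x*(x^2 + 2)) + C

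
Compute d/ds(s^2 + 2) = 2*s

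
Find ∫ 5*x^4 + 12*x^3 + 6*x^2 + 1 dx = x^5 + 3*x^4 + 2*x^3 + x + C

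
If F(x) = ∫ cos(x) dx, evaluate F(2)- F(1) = -sin(1) + sin(2)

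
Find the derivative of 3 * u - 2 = 3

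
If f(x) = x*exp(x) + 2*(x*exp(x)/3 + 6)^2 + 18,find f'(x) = 4*x^2*exp(2*x)/9 + 4*x*exp(2*x)/9 + 9*x*exp(x) + 9*exp(x)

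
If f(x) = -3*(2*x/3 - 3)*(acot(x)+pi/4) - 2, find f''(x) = (18*x + 4)/(x^4 + 2*x^2 + 1)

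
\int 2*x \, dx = x^2 + C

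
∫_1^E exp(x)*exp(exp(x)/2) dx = -2*exp(E/2) + 2*exp(exp(E)/2)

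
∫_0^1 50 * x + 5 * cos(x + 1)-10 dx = -5*sin(1) + 5*sin(2) + 15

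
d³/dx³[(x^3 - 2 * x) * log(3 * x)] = (6*x^2*log(x) + 6*x^2*log(3) + 11*x^2 + 2)/x^2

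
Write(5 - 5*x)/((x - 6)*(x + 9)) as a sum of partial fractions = -10/(3*(x + 9)) - 5/(3*(x - 6))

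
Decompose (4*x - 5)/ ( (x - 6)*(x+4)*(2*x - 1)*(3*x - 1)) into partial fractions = -99/(221*(3*x - 1)) + 8/(33*(2*x - 1)) + 7/(390*(x + 4)) + 19/(1870*(x - 6))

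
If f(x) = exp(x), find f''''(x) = exp(x)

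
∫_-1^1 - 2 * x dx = 0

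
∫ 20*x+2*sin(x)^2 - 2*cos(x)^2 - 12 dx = 10*x^2 - 12*x - sin(2*x) + C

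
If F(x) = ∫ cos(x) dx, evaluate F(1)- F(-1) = 2*sin(1)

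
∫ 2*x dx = x^2 + C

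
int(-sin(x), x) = cos(x) + C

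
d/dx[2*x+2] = 2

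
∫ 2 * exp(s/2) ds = 4*exp(s/2) + C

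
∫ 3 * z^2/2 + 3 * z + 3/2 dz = z^3/2 + 3*z^2/2 + 3*z/2 + C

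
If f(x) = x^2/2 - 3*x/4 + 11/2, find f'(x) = x - 3/4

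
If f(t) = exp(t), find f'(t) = exp(t)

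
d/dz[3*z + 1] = 3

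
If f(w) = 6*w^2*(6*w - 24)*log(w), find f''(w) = 216*w*log(w) + 180*w - 288*log(w) - 432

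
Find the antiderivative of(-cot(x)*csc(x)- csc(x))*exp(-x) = exp(-x)*csc(x) + C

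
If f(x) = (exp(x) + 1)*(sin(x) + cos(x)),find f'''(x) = -4*exp(x)*sin(x) + sin(x) - cos(x)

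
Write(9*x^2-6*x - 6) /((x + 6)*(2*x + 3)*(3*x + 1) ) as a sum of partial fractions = -27/(119*(3*x + 1)) - 31/(21*(2*x + 3)) + 118/(51*(x + 6))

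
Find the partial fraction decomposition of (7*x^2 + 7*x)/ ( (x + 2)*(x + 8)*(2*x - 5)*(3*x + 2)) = 21/(836*(3*x + 2)) + 70/(513*(2*x - 5)) - 14/(99*(x + 8)) + 7/(108*(x + 2))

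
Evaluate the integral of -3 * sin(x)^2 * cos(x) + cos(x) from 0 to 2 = sin(2)*cos(2)^2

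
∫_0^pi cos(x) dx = 0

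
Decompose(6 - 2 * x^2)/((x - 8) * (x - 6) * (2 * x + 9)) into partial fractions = -46/(175*(2*x + 9)) + 11/(7*(x - 6)) - 61/(25*(x - 8))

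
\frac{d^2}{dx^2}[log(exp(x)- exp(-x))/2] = -2*exp(2*x)/(exp(4*x) - 2*exp(2*x) + 1)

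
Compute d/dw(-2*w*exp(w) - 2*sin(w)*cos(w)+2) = -2*w*exp(w) - 2*exp(w) - 2*cos(2*w)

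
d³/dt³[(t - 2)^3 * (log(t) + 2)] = (6*t^3*log(t) + 23*t^3 - 12*t^2 - 12*t - 16)/t^3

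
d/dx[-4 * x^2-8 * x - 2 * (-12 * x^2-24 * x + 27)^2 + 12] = -1152*x^3 - 3456*x^2 + 280*x + 2584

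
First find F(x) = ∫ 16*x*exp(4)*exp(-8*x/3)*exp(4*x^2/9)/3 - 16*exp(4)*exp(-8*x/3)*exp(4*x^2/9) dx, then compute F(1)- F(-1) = -6*exp(64/9) + 6*exp(16/9)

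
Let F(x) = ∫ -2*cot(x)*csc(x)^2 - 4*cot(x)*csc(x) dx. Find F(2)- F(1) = -(csc(1) + 2)^2 + (csc(2) + 2)^2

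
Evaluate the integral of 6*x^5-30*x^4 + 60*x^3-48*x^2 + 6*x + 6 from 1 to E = -4 + (2 + (-1 + E)^3)^2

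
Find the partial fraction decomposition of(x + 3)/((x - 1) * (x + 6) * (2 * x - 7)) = 26/(95*(2*x - 7)) - 3/(133*(x + 6)) - 4/(35*(x - 1))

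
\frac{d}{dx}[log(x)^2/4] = log(x)/(2*x)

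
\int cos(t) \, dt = sin(t) + C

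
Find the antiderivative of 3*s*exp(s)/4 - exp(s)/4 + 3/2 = (3*s - 4)*(exp(s) + 2)/4 + C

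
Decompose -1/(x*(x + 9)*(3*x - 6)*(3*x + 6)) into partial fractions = 1/(6237*(x + 9)) - 1/(504*(x + 2)) - 1/(792*(x - 2)) + 1/(324*x)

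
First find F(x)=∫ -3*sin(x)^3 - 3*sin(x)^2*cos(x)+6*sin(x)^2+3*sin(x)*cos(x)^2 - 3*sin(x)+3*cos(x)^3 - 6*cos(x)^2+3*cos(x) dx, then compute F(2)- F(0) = (-1 + cos(2) + sin(2))^3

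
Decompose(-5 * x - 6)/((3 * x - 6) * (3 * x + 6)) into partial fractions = -1/(9*(x + 2)) - 4/(9*(x - 2))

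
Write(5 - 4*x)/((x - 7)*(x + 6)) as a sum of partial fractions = -29/(13*(x + 6)) - 23/(13*(x - 7))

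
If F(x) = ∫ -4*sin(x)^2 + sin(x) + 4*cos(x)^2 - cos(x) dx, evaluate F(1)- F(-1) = -2*sin(1) + 4*sin(2)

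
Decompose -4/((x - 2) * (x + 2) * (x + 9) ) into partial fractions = -4/(77*(x + 9)) + 1/(7*(x + 2)) - 1/(11*(x - 2))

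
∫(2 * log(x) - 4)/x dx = (log(x) - 2)^2 + C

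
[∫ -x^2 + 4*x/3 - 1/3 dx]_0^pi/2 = pi*(-pi^2/4 - 1 + pi)/6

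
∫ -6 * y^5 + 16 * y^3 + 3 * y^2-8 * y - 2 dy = -y^6 + 4*y^4 + y^3 - 4*y^2 - 2*y + C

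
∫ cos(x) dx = sin(x) + C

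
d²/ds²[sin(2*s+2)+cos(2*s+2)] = -4*sin(2*s + 2) - 4*cos(2*s + 2)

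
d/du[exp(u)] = exp(u)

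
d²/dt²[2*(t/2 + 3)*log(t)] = (t - 6)/t^2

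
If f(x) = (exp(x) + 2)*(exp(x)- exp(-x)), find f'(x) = (2*exp(3*x) + 2*exp(2*x) + 2)*exp(-x)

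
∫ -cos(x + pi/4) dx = -sin(x + pi/4) + C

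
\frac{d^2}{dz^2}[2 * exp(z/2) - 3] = exp(z/2)/2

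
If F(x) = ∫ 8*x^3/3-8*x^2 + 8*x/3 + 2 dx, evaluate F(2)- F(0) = -4/3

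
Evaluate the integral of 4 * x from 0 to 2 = 8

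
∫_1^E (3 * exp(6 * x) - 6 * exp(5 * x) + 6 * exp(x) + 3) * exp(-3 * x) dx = -(-1 - exp(-1) + E)^3 + (-1 - exp(-E) + exp(E))^3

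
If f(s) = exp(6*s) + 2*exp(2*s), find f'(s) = 6*exp(6*s) + 4*exp(2*s)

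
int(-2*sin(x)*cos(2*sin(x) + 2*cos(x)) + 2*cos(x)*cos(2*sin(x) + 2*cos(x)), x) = sin(2*sqrt(2)*sin(x + pi/4)) + C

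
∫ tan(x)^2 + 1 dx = tan(x) + C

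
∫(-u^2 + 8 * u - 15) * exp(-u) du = (u - 3)^2*exp(-u) + C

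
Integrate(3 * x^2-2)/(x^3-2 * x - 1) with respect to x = log(-x^3 + 2*x + 1) + C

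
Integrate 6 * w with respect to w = 3*w^2 + C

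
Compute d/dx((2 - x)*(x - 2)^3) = -4*x^3 + 24*x^2 - 48*x + 32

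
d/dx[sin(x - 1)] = cos(x - 1)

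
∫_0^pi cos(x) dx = 0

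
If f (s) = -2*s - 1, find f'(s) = -2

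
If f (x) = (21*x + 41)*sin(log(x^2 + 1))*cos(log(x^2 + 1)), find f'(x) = (21*x^2*sin(2*log(x^2 + 1))/2 + 42*x^2*cos(2*log(x^2 + 1)) + 82*x*cos(2*log(x^2 + 1)) + 21*sin(2*log(x^2 + 1))/2)/(x^2 + 1)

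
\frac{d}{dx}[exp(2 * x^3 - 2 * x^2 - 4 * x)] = 6*x^2*exp(2*x^3 - 2*x^2 - 4*x) - 4*x*exp(2*x^3 - 2*x^2 - 4*x) - 4*exp(2*x^3 - 2*x^2 - 4*x)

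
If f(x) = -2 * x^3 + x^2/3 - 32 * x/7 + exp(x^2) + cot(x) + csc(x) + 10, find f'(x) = -6*x^2 + 2*x*exp(x^2) + 2*x/3 - cot(x)^2 - cot(x)*csc(x) - 39/7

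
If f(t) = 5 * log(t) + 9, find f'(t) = 5/t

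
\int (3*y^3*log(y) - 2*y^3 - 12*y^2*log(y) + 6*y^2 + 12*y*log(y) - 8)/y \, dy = (y - 2)^3*(log(y) - 1) + C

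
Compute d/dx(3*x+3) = 3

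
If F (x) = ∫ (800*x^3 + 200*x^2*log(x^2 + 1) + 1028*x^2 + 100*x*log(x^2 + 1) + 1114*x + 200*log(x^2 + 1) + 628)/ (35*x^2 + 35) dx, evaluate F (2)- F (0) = -169/35 + log(5)/5 + 5*(log(5) + 11)^2/7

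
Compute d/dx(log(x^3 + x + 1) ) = (3*x^2 + 1)/(x^3 + x + 1)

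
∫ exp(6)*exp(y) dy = exp(y + 6) + C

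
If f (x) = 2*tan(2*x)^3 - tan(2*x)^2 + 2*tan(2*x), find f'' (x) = 96*tan(2*x)^5 - 24*tan(2*x)^4 + 160*tan(2*x)^3 - 32*tan(2*x)^2 + 64*tan(2*x) - 8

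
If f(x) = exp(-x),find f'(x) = -exp(-x)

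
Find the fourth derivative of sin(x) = sin(x)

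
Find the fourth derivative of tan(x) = 24*tan(x)^5 + 40*tan(x)^3 + 16*tan(x)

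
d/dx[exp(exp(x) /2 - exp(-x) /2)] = (exp(exp(x)/2 - exp(-x)/2) + exp(2*x + exp(x)/2 - exp(-x)/2))*exp(-x)/2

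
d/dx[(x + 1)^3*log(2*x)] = (3*x^3*log(x) + x^3 + 3*x^3*log(2) + 6*x^2*log(x) + 3*x^2 + 6*x^2*log(2) + 3*x*log(x) + 3*x*log(2) + 3*x + 1)/x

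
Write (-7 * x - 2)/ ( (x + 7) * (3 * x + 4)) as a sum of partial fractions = 22/(17*(3*x + 4)) - 47/(17*(x + 7))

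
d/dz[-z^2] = -2*z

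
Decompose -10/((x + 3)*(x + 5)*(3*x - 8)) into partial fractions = -90/(391*(3*x - 8)) - 5/(23*(x + 5)) + 5/(17*(x + 3))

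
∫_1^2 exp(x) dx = -E + exp(2)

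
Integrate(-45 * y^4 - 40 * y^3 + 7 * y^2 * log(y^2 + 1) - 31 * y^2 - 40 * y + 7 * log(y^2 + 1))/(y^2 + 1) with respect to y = y*(-15*y^2 - 20*y + 7*log(y^2 + 1)) + C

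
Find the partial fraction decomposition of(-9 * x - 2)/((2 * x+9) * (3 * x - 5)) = -51/(37*(3*x - 5)) - 77/(37*(2*x + 9))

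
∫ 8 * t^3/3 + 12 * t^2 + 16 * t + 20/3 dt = 2*t^4/3 + 4*t^3 + 8*t^2 + 20*t/3 + C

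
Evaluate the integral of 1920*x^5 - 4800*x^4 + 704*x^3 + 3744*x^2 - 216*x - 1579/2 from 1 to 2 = 1325/2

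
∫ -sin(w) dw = cos(w) + C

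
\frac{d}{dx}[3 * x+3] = 3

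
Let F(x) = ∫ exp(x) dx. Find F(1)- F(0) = -1 + E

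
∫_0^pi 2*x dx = pi^2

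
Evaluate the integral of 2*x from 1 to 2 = 3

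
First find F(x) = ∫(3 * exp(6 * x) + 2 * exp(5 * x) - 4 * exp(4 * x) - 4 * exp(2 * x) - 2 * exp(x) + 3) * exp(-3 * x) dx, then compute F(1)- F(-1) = -(-E + exp(-1))^2 - 2*E + 2*exp(-1) + (E - exp(-1))^2 + (E - exp(-1))^3 - (-E + exp(-1))^3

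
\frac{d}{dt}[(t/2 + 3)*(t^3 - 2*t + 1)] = 2*t^3 + 9*t^2 - 2*t - 11/2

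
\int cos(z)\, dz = sin(z) + C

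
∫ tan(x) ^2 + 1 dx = tan(x) + C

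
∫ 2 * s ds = s^2 + C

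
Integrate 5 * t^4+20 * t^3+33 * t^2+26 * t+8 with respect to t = t^5 + 5*t^4 + 11*t^3 + 13*t^2 + 8*t + C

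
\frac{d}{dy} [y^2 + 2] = 2*y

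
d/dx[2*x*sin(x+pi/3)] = 2*x*cos(x + pi/3) + 2*sin(x + pi/3)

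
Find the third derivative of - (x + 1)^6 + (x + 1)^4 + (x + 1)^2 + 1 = -120*x^3 - 360*x^2 - 336*x - 96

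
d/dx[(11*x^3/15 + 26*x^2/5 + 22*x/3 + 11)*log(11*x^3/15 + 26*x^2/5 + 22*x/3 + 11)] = 11*x^2*log(11*x^3/15 + 26*x^2/5 + 22*x/3 + 11)/5 + 11*x^2/5 + 52*x*log(11*x^3/15 + 26*x^2/5 + 22*x/3 + 11)/5 + 52*x/5 + 22*log(11*x^3/15 + 26*x^2/5 + 22*x/3 + 11)/3 + 22/3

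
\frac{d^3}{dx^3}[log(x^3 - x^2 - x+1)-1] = (6*x^3 + 6*x^2 + 18*x + 2)/(x^6 - 3*x^4 + 3*x^2 - 1)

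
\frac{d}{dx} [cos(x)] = -sin(x)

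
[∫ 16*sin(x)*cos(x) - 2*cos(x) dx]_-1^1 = -4*sin(1)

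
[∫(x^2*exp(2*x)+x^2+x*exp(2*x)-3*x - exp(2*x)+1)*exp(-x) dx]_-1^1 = -2*exp(-1) + 2*E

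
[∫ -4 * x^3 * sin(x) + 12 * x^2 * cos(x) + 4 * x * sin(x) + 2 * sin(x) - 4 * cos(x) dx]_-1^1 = 0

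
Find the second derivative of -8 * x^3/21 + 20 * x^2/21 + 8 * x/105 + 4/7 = 40/21 - 16*x/7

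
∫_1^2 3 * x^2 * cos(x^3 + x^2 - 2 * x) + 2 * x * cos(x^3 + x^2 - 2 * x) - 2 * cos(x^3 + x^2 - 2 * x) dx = sin(8)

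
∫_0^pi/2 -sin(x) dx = -1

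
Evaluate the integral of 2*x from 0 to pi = pi^2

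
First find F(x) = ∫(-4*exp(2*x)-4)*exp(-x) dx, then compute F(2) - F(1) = -4*exp(2) - 4*exp(-1) + 4*exp(-2) + 4*E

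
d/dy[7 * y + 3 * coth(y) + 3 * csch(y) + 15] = 7 - 3*cosh(y)/sinh(y)^2 - 3/sinh(y)^2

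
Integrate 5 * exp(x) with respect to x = 5*exp(x) + C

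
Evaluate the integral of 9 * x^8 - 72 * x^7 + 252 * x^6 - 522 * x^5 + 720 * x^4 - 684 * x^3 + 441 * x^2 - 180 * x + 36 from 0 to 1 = 7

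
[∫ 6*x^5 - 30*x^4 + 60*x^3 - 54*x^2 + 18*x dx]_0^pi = (1 + (-1 + pi)^3)^2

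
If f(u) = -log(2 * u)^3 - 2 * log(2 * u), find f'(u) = (-3*log(u)^2 - 6*log(2)*log(u) - 2 - 3*log(2)^2)/u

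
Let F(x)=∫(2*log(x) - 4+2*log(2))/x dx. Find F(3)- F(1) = -(-2 + log(2))^2 + (-2 + log(6))^2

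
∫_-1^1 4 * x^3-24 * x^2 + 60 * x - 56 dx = -128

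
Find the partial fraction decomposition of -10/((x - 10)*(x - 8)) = 5/(x - 8) - 5/(x - 10)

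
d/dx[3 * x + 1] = 3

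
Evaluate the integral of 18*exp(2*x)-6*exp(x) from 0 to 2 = -4 + (-1 + 3*exp(2))^2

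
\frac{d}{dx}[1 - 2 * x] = -2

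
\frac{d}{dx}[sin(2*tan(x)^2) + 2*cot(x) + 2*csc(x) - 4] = 4*cos(2*tan(x)^2)*tan(x)^3 + 4*cos(2*tan(x)^2)*tan(x) - 2*cot(x)^2 - 2*cot(x)*csc(x) - 2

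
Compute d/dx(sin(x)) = cos(x)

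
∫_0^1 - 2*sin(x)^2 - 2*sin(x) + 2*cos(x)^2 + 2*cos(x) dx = -4 + (cos(1) + sin(1) + 1)^2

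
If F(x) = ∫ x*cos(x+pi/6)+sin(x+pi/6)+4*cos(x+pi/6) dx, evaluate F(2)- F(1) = -5*sin(pi/6 + 1) + 6*sin(pi/6 + 2)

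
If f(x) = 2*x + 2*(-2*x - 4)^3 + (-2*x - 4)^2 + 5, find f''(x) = -96*x - 184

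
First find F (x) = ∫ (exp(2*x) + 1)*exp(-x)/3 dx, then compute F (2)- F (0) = -exp(-2)/3 + exp(2)/3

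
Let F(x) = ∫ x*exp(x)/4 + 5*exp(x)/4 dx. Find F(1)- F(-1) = -3*exp(-1)/4 + 5*E/4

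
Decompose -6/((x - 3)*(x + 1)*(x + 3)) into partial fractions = -1/(2*(x + 3)) + 3/(4*(x + 1)) - 1/(4*(x - 3))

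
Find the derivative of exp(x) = exp(x)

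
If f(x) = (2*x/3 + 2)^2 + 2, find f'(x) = 8*x/9 + 8/3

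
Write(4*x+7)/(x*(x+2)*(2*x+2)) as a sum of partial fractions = -1/(4*(x + 2)) - 3/(2*(x + 1)) + 7/(4*x)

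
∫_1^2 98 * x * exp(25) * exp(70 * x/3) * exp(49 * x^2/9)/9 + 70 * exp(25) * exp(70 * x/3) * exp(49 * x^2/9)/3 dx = -exp(484/9) + exp(841/9)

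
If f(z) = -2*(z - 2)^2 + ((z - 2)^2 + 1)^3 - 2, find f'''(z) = 120*z^3 - 720*z^2 + 1512*z - 1104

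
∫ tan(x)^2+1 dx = tan(x) + C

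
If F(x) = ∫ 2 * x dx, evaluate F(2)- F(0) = 4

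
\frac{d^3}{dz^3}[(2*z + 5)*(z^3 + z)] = 48*z + 30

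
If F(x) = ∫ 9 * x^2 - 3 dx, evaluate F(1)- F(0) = 0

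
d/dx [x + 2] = 1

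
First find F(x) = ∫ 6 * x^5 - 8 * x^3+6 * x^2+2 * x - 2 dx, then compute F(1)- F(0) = 0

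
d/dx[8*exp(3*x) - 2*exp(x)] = 24*exp(3*x) - 2*exp(x)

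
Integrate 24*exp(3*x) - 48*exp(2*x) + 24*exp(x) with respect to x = 8*(exp(x) - 1)^3 + C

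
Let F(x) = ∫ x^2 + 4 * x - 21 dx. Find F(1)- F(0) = -56/3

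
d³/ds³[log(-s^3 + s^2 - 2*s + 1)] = (6*s^6 - 12*s^5 + 26*s^3 - 6*s^2 + 10)/(s^9 - 3*s^8 + 9*s^7 - 16*s^6 + 24*s^5 - 27*s^4 + 23*s^3 - 15*s^2 + 6*s - 1)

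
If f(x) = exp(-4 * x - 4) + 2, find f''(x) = 16*exp(-4*x - 4)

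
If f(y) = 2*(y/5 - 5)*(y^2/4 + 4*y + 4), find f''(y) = 3*y/5 - 9/5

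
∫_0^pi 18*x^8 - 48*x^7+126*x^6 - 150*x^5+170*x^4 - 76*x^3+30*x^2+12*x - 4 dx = -2*pi^3 - 4*pi + 2*pi^2 + (-pi^2 + 2*pi + pi^3)^2 + 2*(-pi^2 + 2*pi + pi^3)^3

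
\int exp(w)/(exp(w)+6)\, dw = log(exp(w) + 6) + C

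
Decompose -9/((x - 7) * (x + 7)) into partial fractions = 9/(14*(x + 7)) - 9/(14*(x - 7))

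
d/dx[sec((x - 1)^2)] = 2*x*tan(x^2 - 2*x + 1)*sec(x^2 - 2*x + 1) - 2*tan(x^2 - 2*x + 1)*sec(x^2 - 2*x + 1)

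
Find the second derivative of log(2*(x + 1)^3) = -3/(x^2 + 2*x + 1)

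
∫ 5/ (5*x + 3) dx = log(5*x + 3) + C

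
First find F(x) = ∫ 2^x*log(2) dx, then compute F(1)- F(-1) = 3/2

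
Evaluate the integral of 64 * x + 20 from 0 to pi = -12*pi - 8 + 2*(2 + 4*pi)^2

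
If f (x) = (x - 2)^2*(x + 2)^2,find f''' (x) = 24*x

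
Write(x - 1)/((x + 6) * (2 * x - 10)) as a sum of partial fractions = 7/(22*(x + 6)) + 2/(11*(x - 5))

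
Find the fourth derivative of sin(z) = sin(z)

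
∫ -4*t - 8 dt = -2*t^2 - 8*t + C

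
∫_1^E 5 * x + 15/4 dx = -25/4 + 15*E/4 + 5*exp(2)/2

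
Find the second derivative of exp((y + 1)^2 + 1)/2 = 2*y^2*exp(y^2 + 2*y + 2) + 4*y*exp(y^2 + 2*y + 2) + 3*exp(y^2 + 2*y + 2)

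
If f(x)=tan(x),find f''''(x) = 24*tan(x)^5 + 40*tan(x)^3 + 16*tan(x)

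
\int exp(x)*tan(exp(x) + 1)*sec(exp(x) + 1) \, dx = sec(exp(x) + 1) + C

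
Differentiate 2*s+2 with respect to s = 2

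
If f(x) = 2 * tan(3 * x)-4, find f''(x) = 36*sin(3*x)/cos(3*x)^3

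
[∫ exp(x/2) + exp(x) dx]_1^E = -(1 + exp(1/2))^2 + (1 + exp(E/2))^2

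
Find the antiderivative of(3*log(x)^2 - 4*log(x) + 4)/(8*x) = (log(x)^2 - 2*log(x) + 4)*log(x)/8 + C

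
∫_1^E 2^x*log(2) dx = -2 + 2^E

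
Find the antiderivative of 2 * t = t^2 + C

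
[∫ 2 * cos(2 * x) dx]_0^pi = 0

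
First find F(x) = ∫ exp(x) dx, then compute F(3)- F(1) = -E + exp(3)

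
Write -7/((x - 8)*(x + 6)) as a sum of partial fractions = 1/(2*(x + 6)) - 1/(2*(x - 8))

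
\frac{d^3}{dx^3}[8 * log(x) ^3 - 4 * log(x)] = (48*log(x)^2 - 144*log(x) + 40)/x^3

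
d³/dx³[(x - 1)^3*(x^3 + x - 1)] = 120*x^3 - 180*x^2 + 96*x - 30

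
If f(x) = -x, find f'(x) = -1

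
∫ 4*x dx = 2*x^2 + C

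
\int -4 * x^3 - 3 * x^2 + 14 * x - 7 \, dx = -x^4 - x^3 + 7*x^2 - 7*x + C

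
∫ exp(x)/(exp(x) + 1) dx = log(3*exp(x) + 3) + C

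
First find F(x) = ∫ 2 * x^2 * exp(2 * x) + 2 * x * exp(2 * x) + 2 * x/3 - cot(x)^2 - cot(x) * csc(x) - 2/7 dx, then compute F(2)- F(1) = -exp(2) - csc(1) - cot(1) + cot(2) + csc(2) + 12/7 + 4*exp(4)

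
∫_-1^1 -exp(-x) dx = -E + exp(-1)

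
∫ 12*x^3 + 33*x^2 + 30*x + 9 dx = 3*x^4 + 11*x^3 + 15*x^2 + 9*x + C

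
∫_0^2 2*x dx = 4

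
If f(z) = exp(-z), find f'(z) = -exp(-z)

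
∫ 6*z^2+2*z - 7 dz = 2*z^3 + z^2 - 7*z + C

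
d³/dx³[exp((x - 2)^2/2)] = x^3*exp(x^2/2 - 2*x + 2) - 6*x^2*exp(x^2/2 - 2*x + 2) + 15*x*exp(x^2/2 - 2*x + 2) - 14*exp(x^2/2 - 2*x + 2)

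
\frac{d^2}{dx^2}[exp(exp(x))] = exp(x + exp(x)) + exp(2*x + exp(x))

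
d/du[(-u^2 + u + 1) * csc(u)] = (u^2*cos(u)/sin(u) - 2*u - u*cos(u)/sin(u) + 1 - cos(u)/sin(u))/sin(u)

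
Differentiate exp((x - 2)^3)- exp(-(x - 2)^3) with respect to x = (3*x^2*exp(2*x^3 - 12*x^2 + 24*x - 16) + 3*x^2 - 12*x*exp(2*x^3 - 12*x^2 + 24*x - 16) - 12*x + 12*exp(2*x^3 - 12*x^2 + 24*x - 16) + 12)*exp(-x^3 + 6*x^2 - 12*x + 8)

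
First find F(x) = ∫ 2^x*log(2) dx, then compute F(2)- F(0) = 3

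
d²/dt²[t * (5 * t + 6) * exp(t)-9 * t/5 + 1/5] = 5*t^2*exp(t) + 26*t*exp(t) + 22*exp(t)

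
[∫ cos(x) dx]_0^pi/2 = 1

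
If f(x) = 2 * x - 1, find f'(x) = 2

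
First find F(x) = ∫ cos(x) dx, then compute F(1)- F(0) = sin(1)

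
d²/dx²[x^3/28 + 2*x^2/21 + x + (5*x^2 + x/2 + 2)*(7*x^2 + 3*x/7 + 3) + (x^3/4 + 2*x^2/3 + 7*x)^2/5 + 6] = 3*x^4/8 + 4*x^3/3 + 6442*x^2/15 + 3169*x/70 + 8213/105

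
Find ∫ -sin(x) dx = cos(x) + C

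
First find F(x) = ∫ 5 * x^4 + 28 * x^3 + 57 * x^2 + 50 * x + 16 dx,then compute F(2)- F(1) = 360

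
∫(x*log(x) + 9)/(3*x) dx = (x + 9)*(log(x) - 1)/3 + C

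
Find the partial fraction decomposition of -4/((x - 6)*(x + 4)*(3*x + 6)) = -1/(15*(x + 4)) + 1/(12*(x + 2)) - 1/(60*(x - 6))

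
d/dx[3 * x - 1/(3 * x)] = (9*x^2 + 1)/(3*x^2)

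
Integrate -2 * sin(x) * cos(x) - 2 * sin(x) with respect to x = (cos(x) + 1)^2 + C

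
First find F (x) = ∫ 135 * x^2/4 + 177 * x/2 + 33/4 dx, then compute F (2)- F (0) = 567/2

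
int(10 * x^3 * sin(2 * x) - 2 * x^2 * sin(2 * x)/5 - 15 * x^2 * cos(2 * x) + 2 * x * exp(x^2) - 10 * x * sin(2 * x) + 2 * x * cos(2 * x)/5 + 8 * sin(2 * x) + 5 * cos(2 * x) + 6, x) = 6*x + (-5*x^3 + x^2/5 + 5*x - 4)*cos(2*x) + exp(x^2) + C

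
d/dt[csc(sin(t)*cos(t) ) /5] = -(cos(2*t - sin(2*t)/2) + cos(2*t + sin(2*t)/2))/(5*(1 - cos(sin(2*t))))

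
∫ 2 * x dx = x^2 + C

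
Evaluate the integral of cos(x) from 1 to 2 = -sin(1) + sin(2)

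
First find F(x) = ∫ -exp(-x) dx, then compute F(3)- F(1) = -exp(-1) + exp(-3)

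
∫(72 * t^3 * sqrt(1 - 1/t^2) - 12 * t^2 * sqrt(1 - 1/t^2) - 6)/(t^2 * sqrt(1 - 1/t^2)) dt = 36*t^2 - 12*t + 6*acsc(t) + C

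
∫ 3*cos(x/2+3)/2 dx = 3*sin(x/2 + 3) + C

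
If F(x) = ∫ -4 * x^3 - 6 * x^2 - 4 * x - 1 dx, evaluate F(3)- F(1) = -150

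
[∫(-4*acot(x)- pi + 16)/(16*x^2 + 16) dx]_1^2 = -acot(2) - pi^2/32 + (acot(2) + pi/4)^2/8 + pi/4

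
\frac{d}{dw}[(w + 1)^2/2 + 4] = w + 1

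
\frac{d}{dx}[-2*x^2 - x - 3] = -4*x - 1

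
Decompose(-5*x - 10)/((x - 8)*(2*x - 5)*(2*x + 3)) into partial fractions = -5/(152*(2*x + 3)) + 45/(88*(2*x - 5)) - 50/(209*(x - 8))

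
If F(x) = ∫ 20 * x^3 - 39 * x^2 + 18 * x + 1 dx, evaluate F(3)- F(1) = 136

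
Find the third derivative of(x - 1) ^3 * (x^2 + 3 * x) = 60*x^2 - 36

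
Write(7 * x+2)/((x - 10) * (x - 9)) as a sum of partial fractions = -65/(x - 9) + 72/(x - 10)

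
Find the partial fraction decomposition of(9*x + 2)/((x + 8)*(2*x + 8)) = 35/(4*(x + 8)) - 17/(4*(x + 4))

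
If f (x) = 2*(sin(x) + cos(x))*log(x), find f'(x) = 2*sqrt(2)*(x*log(x)*cos(x + pi/4) + sin(x + pi/4))/x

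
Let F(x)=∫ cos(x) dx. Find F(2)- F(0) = sin(2)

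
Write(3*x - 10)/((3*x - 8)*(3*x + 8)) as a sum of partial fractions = 9/(8*(3*x + 8)) - 1/(8*(3*x - 8))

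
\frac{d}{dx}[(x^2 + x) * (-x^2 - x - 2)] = -4*x^3 - 6*x^2 - 6*x - 2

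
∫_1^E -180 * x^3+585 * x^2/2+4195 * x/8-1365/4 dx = -5*(-3*exp(2) + 13*E/4 + 10)^2 - 65*E/4 + 15*exp(2) + 8425/16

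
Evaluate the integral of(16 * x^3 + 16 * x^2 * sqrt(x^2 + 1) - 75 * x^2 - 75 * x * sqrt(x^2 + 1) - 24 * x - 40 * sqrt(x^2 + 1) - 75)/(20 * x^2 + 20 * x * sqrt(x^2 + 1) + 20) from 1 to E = -15*E/4 - 2*log(E + sqrt(1 + exp(2))) + 2*log(1 + sqrt(2)) + 2*exp(2)/5 + 67/20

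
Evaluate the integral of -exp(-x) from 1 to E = -exp(-1) + exp(-E)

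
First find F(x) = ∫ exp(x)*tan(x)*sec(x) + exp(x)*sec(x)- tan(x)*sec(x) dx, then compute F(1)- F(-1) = (E - exp(-1))/cos(1)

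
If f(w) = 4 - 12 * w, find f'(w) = -12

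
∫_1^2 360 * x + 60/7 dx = 3840/7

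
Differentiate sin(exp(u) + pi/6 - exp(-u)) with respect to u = (exp(2*u) + 1)*exp(-u)*sin(-exp(u) + pi/3 + exp(-u))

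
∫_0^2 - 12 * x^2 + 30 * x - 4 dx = 20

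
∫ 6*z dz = 3*z^2 + C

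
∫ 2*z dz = z^2 + C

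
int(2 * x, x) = x^2 + C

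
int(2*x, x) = x^2 + C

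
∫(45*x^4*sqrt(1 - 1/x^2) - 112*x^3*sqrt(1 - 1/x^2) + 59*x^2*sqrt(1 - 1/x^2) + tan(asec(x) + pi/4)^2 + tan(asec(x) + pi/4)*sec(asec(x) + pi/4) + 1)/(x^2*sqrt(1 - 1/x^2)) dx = (5*x - 7)*(3*x^2 - 7*x + 2) + tan(asec(x) + pi/4) + sec(asec(x) + pi/4) + C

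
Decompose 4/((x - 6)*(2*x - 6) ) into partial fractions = -2/(3*(x - 3)) + 2/(3*(x - 6))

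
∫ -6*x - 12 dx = -3*x^2 - 12*x + C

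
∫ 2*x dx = x^2 + C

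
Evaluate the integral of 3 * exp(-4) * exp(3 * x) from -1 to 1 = -exp(-7) + exp(-1)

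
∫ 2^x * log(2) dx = 2^x + C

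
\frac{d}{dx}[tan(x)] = cos(x)^(-2)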